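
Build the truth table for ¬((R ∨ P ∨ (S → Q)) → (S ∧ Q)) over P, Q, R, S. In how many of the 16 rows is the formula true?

  P   |   Q   |   R   |   S   | ¬((R ∨ P ∨ (S → Q)) → (S ∧ Q))
----- | ----- | ----- | ----- | ------------------------------
False | False | False | False |              True             
False | False | False |  True |             False             
False | False |  True | False |              True             
False | False |  True |  True |              True             
False |  True | False | False |              True             
False |  True | False |  True |             False             
False |  True |  True | False |              True             
False |  True |  True |  True |             False             
 True | False | False | False |              True             
 True | False | False |  True |              True             
 True | False |  True | False |              True             
 True | False |  True |  True |              True             
 True |  True | False | False |              True             
 True |  True | False |  True |             False             
 True |  True |  True | False |              True             
 True |  True |  True |  True |             False             
The formula is true on 11 of the 16 rows.

11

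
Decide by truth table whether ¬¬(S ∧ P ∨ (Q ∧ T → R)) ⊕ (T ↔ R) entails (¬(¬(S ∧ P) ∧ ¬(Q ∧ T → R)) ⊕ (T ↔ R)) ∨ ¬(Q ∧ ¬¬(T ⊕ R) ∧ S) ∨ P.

yes

P | Q | R | S | T || φ | ψ
1 | 1 | 1 | 1 | 1 || 0 | 1
1 | 1 | 1 | 1 | 0 || 1 | 1
1 | 1 | 1 | 0 | 1 || 0 | 1
1 | 1 | 1 | 0 | 0 || 1 | 1
1 | 1 | 0 | 1 | 1 || 1 | 1
1 | 1 | 0 | 1 | 0 || 0 | 1
1 | 1 | 0 | 0 | 1 || 0 | 1
1 | 1 | 0 | 0 | 0 || 0 | 1
1 | 0 | 1 | 1 | 1 || 0 | 1
1 | 0 | 1 | 1 | 0 || 1 | 1
1 | 0 | 1 | 0 | 1 || 0 | 1
1 | 0 | 1 | 0 | 0 || 1 | 1
1 | 0 | 0 | 1 | 1 || 1 | 1
1 | 0 | 0 | 1 | 0 || 0 | 1
1 | 0 | 0 | 0 | 1 || 1 | 1
1 | 0 | 0 | 0 | 0 || 0 | 1
0 | 1 | 1 | 1 | 1 || 0 | 1
0 | 1 | 1 | 1 | 0 || 1 | 1
0 | 1 | 1 | 0 | 1 || 0 | 1
0 | 1 | 1 | 0 | 0 || 1 | 1
0 | 1 | 0 | 1 | 1 || 0 | 0
0 | 1 | 0 | 1 | 0 || 0 | 1
0 | 1 | 0 | 0 | 1 || 0 | 1
0 | 1 | 0 | 0 | 0 || 0 | 1
0 | 0 | 1 | 1 | 1 || 0 | 1
0 | 0 | 1 | 1 | 0 || 1 | 1
0 | 0 | 1 | 0 | 1 || 0 | 1
0 | 0 | 1 | 0 | 0 || 1 | 1
0 | 0 | 0 | 1 | 1 || 1 | 1
0 | 0 | 0 | 1 | 0 || 0 | 1
0 | 0 | 0 | 0 | 1 || 1 | 1
0 | 0 | 0 | 0 | 0 || 0 | 1
In every row where φ is true, ψ is also true, so φ ⊨ ψ.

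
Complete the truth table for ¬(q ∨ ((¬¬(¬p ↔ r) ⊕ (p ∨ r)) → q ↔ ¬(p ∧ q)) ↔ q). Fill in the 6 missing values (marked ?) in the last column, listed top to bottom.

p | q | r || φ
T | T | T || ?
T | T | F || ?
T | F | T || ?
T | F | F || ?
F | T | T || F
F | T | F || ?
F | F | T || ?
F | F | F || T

F, F, F, T, F, T

Row p=T, q=T, r=T: (q ∨ ((¬¬(¬p ↔ r) ⊕ (p ∨ r)) → q ↔ ¬(p ∧ q))) = T, (q ∨ ((¬¬(¬p ↔ r) ⊕ (p ∨ r)) → q ↔ ¬(p ∧ q)) ↔ q) = T, so the formula = F.
Row p=T, q=T, r=F: (q ∨ ((¬¬(¬p ↔ r) ⊕ (p ∨ r)) → q ↔ ¬(p ∧ q))) = T, (q ∨ ((¬¬(¬p ↔ r) ⊕ (p ∨ r)) → q ↔ ¬(p ∧ q)) ↔ q) = T, so the formula = F.
Row p=T, q=F, r=T: (q ∨ ((¬¬(¬p ↔ r) ⊕ (p ∨ r)) → q ↔ ¬(p ∧ q))) = F, (q ∨ ((¬¬(¬p ↔ r) ⊕ (p ∨ r)) → q ↔ ¬(p ∧ q)) ↔ q) = T, so the formula = F.
Row p=T, q=F, r=F: (q ∨ ((¬¬(¬p ↔ r) ⊕ (p ∨ r)) → q ↔ ¬(p ∧ q))) = T, (q ∨ ((¬¬(¬p ↔ r) ⊕ (p ∨ r)) → q ↔ ¬(p ∧ q)) ↔ q) = F, so the formula = T.
Row p=F, q=T, r=F: (q ∨ ((¬¬(¬p ↔ r) ⊕ (p ∨ r)) → q ↔ ¬(p ∧ q))) = T, (q ∨ ((¬¬(¬p ↔ r) ⊕ (p ∨ r)) → q ↔ ¬(p ∧ q)) ↔ q) = T, so the formula = F.
Row p=F, q=F, r=T: (q ∨ ((¬¬(¬p ↔ r) ⊕ (p ∨ r)) → q ↔ ¬(p ∧ q))) = T, (q ∨ ((¬¬(¬p ↔ r) ⊕ (p ∨ r)) → q ↔ ¬(p ∧ q)) ↔ q) = F, so the formula = T.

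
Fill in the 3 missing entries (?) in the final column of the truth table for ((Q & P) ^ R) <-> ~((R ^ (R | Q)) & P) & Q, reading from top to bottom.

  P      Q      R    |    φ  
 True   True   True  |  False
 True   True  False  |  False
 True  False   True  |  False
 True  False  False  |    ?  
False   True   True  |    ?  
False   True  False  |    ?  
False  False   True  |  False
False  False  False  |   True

Row P=True, Q=False, R=False: ((Q & P) ^ R) = False, (~((R ^ (R | Q)) & P) & Q) = False, so the formula = True.
Row P=False, Q=True, R=True: ((Q & P) ^ R) = True, (~((R ^ (R | Q)) & P) & Q) = True, so the formula = True.
Row P=False, Q=True, R=False: ((Q & P) ^ R) = False, (~((R ^ (R | Q)) & P) & Q) = True, so the formula = False.

True, True, False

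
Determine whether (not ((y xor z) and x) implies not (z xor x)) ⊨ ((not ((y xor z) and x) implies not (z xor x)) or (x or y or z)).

yes

  x   |   y   |   z   ||   φ   |   ψ  
False | False | False ||  True |  True
False | False |  True || False |  True
False |  True | False ||  True |  True
False |  True |  True || False |  True
 True | False | False || False |  True
 True | False |  True ||  True |  True
 True |  True | False ||  True |  True
 True |  True |  True ||  True |  True
In every row where φ is true, ψ is also true, so φ ⊨ ψ.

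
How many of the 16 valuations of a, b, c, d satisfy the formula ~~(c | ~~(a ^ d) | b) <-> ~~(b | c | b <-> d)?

8

a  b  c  d     (a ^ d)  ~(a ^ d)  ~~(a ^ d)  (c | ~~(a ^ d) | b)  ~(c | ~~(a ^ d) | b)  ~~(c | ~~(a ^ d) | b)  (c | b)  (b | (c | b))  ((b | (c | b)) <-> d)  ~((b | (c | b)) <-> d)  ~~((b | (c | b)) <-> d)  φ
T  T  T  T        F        T          F               T                    F                      T               T           T                  T                      F                        T             T
T  T  T  F        T        F          T               T                    F                      T               T           T                  F                      T                        F             F
T  T  F  T        F        T          F               T                    F                      T               T           T                  T                      F                        T             T
T  T  F  F        T        F          T               T                    F                      T               T           T                  F                      T                        F             F
T  F  T  T        F        T          F               T                    F                      T               T           T                  T                      F                        T             T
T  F  T  F        T        F          T               T                    F                      T               T           T                  F                      T                        F             F
T  F  F  T        F        T          F               F                    T                      F               F           F                  F                      T                        F             T
T  F  F  F        T        F          T               T                    F                      T               F           F                  T                      F                        T             T
F  T  T  T        T        F          T               T                    F                      T               T           T                  T                      F                        T             T
F  T  T  F        F        T          F               T                    F                      T               T           T                  F                      T                        F             F
F  T  F  T        T        F          T               T                    F                      T               T           T                  T                      F                        T             T
F  T  F  F        F        T          F               T                    F                      T               T           T                  F                      T                        F             F
F  F  T  T        T        F          T               T                    F                      T               T           T                  T                      F                        T             T
F  F  T  F        F        T          F               T                    F                      T               T           T                  F                      T                        F             F
F  F  F  T        T        F          T               T                    F                      T               F           F                  F                      T                        F             F
F  F  F  F        F        T          F               F                    T                      F               F           F                  T                      F                        T             F
The formula is true on 8 of the 16 rows.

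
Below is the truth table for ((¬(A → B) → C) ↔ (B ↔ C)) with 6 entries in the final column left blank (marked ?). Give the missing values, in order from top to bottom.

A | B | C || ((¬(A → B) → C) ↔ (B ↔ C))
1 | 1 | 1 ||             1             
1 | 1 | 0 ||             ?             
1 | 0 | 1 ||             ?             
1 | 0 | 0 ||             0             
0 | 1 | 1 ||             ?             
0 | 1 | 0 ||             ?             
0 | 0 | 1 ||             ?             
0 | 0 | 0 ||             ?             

0, 0, 1, 0, 0, 1

Row A=1, B=1, C=0: (¬(A → B) → C) = 1, (B ↔ C) = 0, so ((¬(A → B) → C) ↔ (B ↔ C)) = 0.
Row A=1, B=0, C=1: (¬(A → B) → C) = 1, (B ↔ C) = 0, so ((¬(A → B) → C) ↔ (B ↔ C)) = 0.
Row A=0, B=1, C=1: (¬(A → B) → C) = 1, (B ↔ C) = 1, so ((¬(A → B) → C) ↔ (B ↔ C)) = 1.
Row A=0, B=1, C=0: (¬(A → B) → C) = 1, (B ↔ C) = 0, so ((¬(A → B) → C) ↔ (B ↔ C)) = 0.
Row A=0, B=0, C=1: (¬(A → B) → C) = 1, (B ↔ C) = 0, so ((¬(A → B) → C) ↔ (B ↔ C)) = 0.
Row A=0, B=0, C=0: (¬(A → B) → C) = 1, (B ↔ C) = 1, so ((¬(A → B) → C) ↔ (B ↔ C)) = 1.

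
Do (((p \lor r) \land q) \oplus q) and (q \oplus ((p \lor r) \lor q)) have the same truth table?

not equivalent

p | q | r | φ | ψ
- | - | - | - | -
1 | 1 | 1 | 0 | 0
1 | 1 | 0 | 0 | 0
1 | 0 | 1 | 0 | 1
1 | 0 | 0 | 0 | 1
0 | 1 | 1 | 0 | 0
0 | 1 | 0 | 1 | 0
0 | 0 | 1 | 0 | 1
0 | 0 | 0 | 0 | 0
The columns differ at p=1, q=0, r=1 (φ=0, ψ=1), so they are not equivalent.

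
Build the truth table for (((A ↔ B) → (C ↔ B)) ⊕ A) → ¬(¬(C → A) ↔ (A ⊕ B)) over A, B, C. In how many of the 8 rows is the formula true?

5

A  B  C  |  (A ↔ B)  (C ↔ B)  ((A ↔ B) → (C ↔ B))  (((A ↔ B) → (C ↔ B)) ⊕ A)  (C → A)  ¬(C → A)  (A ⊕ B)  (¬(C → A) ↔ (A ⊕ B))  ¬(¬(C → A) ↔ (A ⊕ B))  φ
1  1  1  |     1        1              1                       0                 1        0         0              1                      0            1
1  1  0  |     1        0              0                       1                 1        0         0              1                      0            0
1  0  1  |     0        0              1                       0                 1        0         1              0                      1            1
1  0  0  |     0        1              1                       0                 1        0         1              0                      1            1
0  1  1  |     0        1              1                       1                 0        1         1              1                      0            0
0  1  0  |     0        0              1                       1                 1        0         1              0                      1            1
0  0  1  |     1        0              0                       0                 0        1         0              0                      1            1
0  0  0  |     1        1              1                       1                 1        0         0              1                      0            0
The formula is true on 5 of the 8 rows.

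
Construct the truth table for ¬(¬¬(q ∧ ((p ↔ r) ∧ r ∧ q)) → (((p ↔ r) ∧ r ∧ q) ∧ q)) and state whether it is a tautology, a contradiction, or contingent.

p | q | r || φ
T | T | T || F
T | T | F || F
T | F | T || F
T | F | F || F
F | T | T || F
F | T | F || F
F | F | T || F
F | F | F || F
Every row is F, so the formula is a contradiction.

contradiction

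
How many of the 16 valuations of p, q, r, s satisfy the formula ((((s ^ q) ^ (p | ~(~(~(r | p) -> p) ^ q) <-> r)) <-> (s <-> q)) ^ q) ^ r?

8

p  q  r  s     (s ^ q)  (r | p)  ~(r | p)  (~(r | p) -> p)  ~(~(r | p) -> p)  (~(~(r | p) -> p) ^ q)  ~(~(~(r | p) -> p) ^ q)  (s <-> q)  φ
T  T  T  T        F        T        F             T                F                    T                        F                 T      T
T  T  T  F        T        T        F             T                F                    T                        F                 F      T
T  T  F  T        F        T        F             T                F                    T                        F                 T      T
T  T  F  F        T        T        F             T                F                    T                        F                 F      T
T  F  T  T        T        T        F             T                F                    F                        T                 F      F
T  F  T  F        F        T        F             T                F                    F                        T                 T      F
T  F  F  T        T        T        F             T                F                    F                        T                 F      F
T  F  F  F        F        T        F             T                F                    F                        T                 T      F
F  T  T  T        F        T        F             T                F                    T                        F                 T      F
F  T  T  F        T        T        F             T                F                    T                        F                 F      F
F  T  F  T        F        F        T             F                T                    F                        T                 T      T
F  T  F  F        T        F        T             F                T                    F                        T                 F      T
F  F  T  T        T        T        F             T                F                    F                        T                 F      F
F  F  T  F        F        T        F             T                F                    F                        T                 T      F
F  F  F  T        T        F        T             F                T                    T                        F                 F      T
F  F  F  F        F        F        T             F                T                    T                        F                 T      T
The formula is true on 8 of the 16 rows.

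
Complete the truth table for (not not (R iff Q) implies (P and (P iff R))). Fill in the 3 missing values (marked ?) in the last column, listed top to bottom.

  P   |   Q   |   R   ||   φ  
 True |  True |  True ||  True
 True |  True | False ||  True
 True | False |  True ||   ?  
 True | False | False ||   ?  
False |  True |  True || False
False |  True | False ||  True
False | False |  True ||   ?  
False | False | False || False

True, False, True

Row P=True, Q=False, R=True: not not (R iff Q) = False, (P and (P iff R)) = True, so the formula = True.
Row P=True, Q=False, R=False: not not (R iff Q) = True, (P and (P iff R)) = False, so the formula = False.
Row P=False, Q=False, R=True: not not (R iff Q) = False, (P and (P iff R)) = False, so the formula = True.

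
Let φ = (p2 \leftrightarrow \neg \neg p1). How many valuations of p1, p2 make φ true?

2

p1 | p2 || φ
T  | T  || T
T  | F  || F
F  | T  || F
F  | F  || T
The formula is true on 2 of the 4 rows.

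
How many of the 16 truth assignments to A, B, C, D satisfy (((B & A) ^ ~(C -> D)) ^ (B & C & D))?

A | B | C | D || (B & A) | (C -> D) | ~(C -> D) | ((B & A) ^ ~(C -> D)) | (B & C & D) | φ
F | F | F | F ||    F    |    T     |     F     |           F           |      F      | F
F | F | F | T ||    F    |    T     |     F     |           F           |      F      | F
F | F | T | F ||    F    |    F     |     T     |           T           |      F      | T
F | F | T | T ||    F    |    T     |     F     |           F           |      F      | F
F | T | F | F ||    F    |    T     |     F     |           F           |      F      | F
F | T | F | T ||    F    |    T     |     F     |           F           |      F      | F
F | T | T | F ||    F    |    F     |     T     |           T           |      F      | T
F | T | T | T ||    F    |    T     |     F     |           F           |      T      | T
T | F | F | F ||    F    |    T     |     F     |           F           |      F      | F
T | F | F | T ||    F    |    T     |     F     |           F           |      F      | F
T | F | T | F ||    F    |    F     |     T     |           T           |      F      | T
T | F | T | T ||    F    |    T     |     F     |           F           |      F      | F
T | T | F | F ||    T    |    T     |     F     |           T           |      F      | T
T | T | F | T ||    T    |    T     |     F     |           T           |      F      | T
T | T | T | F ||    T    |    F     |     T     |           F           |      F      | F
T | T | T | T ||    T    |    T     |     F     |           T           |      T      | F
The formula is true on 6 of the 16 rows.

6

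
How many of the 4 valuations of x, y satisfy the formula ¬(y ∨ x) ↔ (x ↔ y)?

3

x | y || (¬(y ∨ x) ↔ (x ↔ y))
1 | 1 ||          0          
1 | 0 ||          1          
0 | 1 ||          1          
0 | 0 ||          1          
The formula is true on 3 of the 4 rows.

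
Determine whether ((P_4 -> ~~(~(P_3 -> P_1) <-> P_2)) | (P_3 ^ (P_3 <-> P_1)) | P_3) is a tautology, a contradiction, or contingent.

contingent

P_1 | P_2 | P_3 | P_4 || φ
 1  |  1  |  1  |  1  || 1
 1  |  1  |  1  |  0  || 1
 1  |  1  |  0  |  1  || 0
 1  |  1  |  0  |  0  || 1
 1  |  0  |  1  |  1  || 1
 1  |  0  |  1  |  0  || 1
 1  |  0  |  0  |  1  || 1
 1  |  0  |  0  |  0  || 1
 0  |  1  |  1  |  1  || 1
 0  |  1  |  1  |  0  || 1
 0  |  1  |  0  |  1  || 1
 0  |  1  |  0  |  0  || 1
 0  |  0  |  1  |  1  || 1
 0  |  0  |  1  |  0  || 1
 0  |  0  |  0  |  1  || 1
 0  |  0  |  0  |  0  || 1
15 of 16 rows are 1, so the formula is contingent.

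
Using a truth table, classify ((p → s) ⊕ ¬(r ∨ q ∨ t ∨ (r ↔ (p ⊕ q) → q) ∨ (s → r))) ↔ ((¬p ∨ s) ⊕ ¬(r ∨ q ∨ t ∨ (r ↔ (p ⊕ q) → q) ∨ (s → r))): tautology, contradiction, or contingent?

tautology

  p   |   q   |   r   |   s   |   t   |   φ  
----- | ----- | ----- | ----- | ----- | -----
 True |  True |  True |  True |  True |  True
 True |  True |  True |  True | False |  True
 True |  True |  True | False |  True |  True
 True |  True |  True | False | False |  True
 True |  True | False |  True |  True |  True
 True |  True | False |  True | False |  True
 True |  True | False | False |  True |  True
 True |  True | False | False | False |  True
 True | False |  True |  True |  True |  True
 True | False |  True |  True | False |  True
 True | False |  True | False |  True |  True
 True | False |  True | False | False |  True
 True | False | False |  True |  True |  True
 True | False | False |  True | False |  True
 True | False | False | False |  True |  True
 True | False | False | False | False |  True
False |  True |  True |  True |  True |  True
False |  True |  True |  True | False |  True
False |  True |  True | False |  True |  True
False |  True |  True | False | False |  True
False |  True | False |  True |  True |  True
False |  True | False |  True | False |  True
False |  True | False | False |  True |  True
False |  True | False | False | False |  True
False | False |  True |  True |  True |  True
False | False |  True |  True | False |  True
False | False |  True | False |  True |  True
False | False |  True | False | False |  True
False | False | False |  True |  True |  True
False | False | False |  True | False |  True
False | False | False | False |  True |  True
False | False | False | False | False |  True
Every row is True, so the formula is a tautology.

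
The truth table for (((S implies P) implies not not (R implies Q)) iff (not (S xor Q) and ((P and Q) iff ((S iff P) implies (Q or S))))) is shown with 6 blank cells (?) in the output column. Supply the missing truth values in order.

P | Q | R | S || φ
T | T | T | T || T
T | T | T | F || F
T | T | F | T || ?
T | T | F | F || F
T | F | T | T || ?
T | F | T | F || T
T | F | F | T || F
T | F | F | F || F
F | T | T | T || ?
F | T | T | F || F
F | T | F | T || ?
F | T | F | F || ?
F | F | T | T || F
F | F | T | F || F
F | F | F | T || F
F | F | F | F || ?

Row P=T, Q=T, R=F, S=T: ((S implies P) implies not not (R implies Q)) = T, (not (S xor Q) and ((P and Q) iff ((S iff P) implies (Q or S)))) = T, so the formula = T.
Row P=T, Q=F, R=T, S=T: ((S implies P) implies not not (R implies Q)) = F, (not (S xor Q) and ((P and Q) iff ((S iff P) implies (Q or S)))) = F, so the formula = T.
Row P=F, Q=T, R=T, S=T: ((S implies P) implies not not (R implies Q)) = T, (not (S xor Q) and ((P and Q) iff ((S iff P) implies (Q or S)))) = F, so the formula = F.
Row P=F, Q=T, R=F, S=T: ((S implies P) implies not not (R implies Q)) = T, (not (S xor Q) and ((P and Q) iff ((S iff P) implies (Q or S)))) = F, so the formula = F.
Row P=F, Q=T, R=F, S=F: ((S implies P) implies not not (R implies Q)) = T, (not (S xor Q) and ((P and Q) iff ((S iff P) implies (Q or S)))) = F, so the formula = F.
Row P=F, Q=F, R=F, S=F: ((S implies P) implies not not (R implies Q)) = T, (not (S xor Q) and ((P and Q) iff ((S iff P) implies (Q or S)))) = T, so the formula = T.

T, T, F, F, F, T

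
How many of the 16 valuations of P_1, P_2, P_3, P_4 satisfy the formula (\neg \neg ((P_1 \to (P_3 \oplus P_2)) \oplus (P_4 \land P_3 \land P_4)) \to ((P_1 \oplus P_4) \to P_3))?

 P_1    P_2    P_3    P_4   |    φ  
 True   True   True   True  |   True
 True   True   True  False  |   True
 True   True  False   True  |   True
 True   True  False  False  |  False
 True  False   True   True  |   True
 True  False   True  False  |   True
 True  False  False   True  |   True
 True  False  False  False  |   True
False   True   True   True  |   True
False   True   True  False  |   True
False   True  False   True  |  False
False   True  False  False  |   True
False  False   True   True  |   True
False  False   True  False  |   True
False  False  False   True  |  False
False  False  False  False  |   True
The formula is true on 13 of the 16 rows.

13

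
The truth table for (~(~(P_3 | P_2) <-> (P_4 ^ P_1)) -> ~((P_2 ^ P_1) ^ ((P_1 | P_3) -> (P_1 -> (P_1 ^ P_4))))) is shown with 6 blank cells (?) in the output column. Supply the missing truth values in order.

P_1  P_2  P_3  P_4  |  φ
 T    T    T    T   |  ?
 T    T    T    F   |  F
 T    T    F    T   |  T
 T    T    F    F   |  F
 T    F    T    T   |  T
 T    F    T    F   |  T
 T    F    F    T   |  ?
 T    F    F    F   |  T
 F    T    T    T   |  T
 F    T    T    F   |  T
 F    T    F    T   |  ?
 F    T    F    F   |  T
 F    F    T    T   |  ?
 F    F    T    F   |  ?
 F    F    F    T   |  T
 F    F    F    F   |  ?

T, F, T, F, T, F

Row P_1=T, P_2=T, P_3=T, P_4=T: ~(~(P_3 | P_2) <-> (P_4 ^ P_1)) = F, ~((P_2 ^ P_1) ^ ((P_1 | P_3) -> (P_1 -> (P_1 ^ P_4)))) = T, so the formula = T.
Row P_1=T, P_2=F, P_3=F, P_4=T: ~(~(P_3 | P_2) <-> (P_4 ^ P_1)) = T, ~((P_2 ^ P_1) ^ ((P_1 | P_3) -> (P_1 -> (P_1 ^ P_4)))) = F, so the formula = F.
Row P_1=F, P_2=T, P_3=F, P_4=T: ~(~(P_3 | P_2) <-> (P_4 ^ P_1)) = T, ~((P_2 ^ P_1) ^ ((P_1 | P_3) -> (P_1 -> (P_1 ^ P_4)))) = T, so the formula = T.
Row P_1=F, P_2=F, P_3=T, P_4=T: ~(~(P_3 | P_2) <-> (P_4 ^ P_1)) = T, ~((P_2 ^ P_1) ^ ((P_1 | P_3) -> (P_1 -> (P_1 ^ P_4)))) = F, so the formula = F.
Row P_1=F, P_2=F, P_3=T, P_4=F: ~(~(P_3 | P_2) <-> (P_4 ^ P_1)) = F, ~((P_2 ^ P_1) ^ ((P_1 | P_3) -> (P_1 -> (P_1 ^ P_4)))) = F, so the formula = T.
Row P_1=F, P_2=F, P_3=F, P_4=F: ~(~(P_3 | P_2) <-> (P_4 ^ P_1)) = T, ~((P_2 ^ P_1) ^ ((P_1 | P_3) -> (P_1 -> (P_1 ^ P_4)))) = F, so the formula = F.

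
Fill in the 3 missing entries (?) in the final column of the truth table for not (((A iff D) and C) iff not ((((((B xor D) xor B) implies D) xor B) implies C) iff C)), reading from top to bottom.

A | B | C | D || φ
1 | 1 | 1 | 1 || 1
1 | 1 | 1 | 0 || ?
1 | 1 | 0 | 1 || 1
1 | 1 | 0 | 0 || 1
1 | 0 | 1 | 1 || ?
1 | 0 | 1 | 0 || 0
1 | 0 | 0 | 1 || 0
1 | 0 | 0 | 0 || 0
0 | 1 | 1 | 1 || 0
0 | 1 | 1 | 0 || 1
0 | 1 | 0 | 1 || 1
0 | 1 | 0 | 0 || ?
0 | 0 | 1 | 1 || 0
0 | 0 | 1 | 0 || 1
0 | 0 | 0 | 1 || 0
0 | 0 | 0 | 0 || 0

0, 1, 1

Row A=1, B=1, C=1, D=0: ((A iff D) and C) = 0, not ((((((B xor D) xor B) implies D) xor B) implies C) iff C) = 0, (((A iff D) and C) iff not ((((((B xor D) xor B) implies D) xor B) implies C) iff C)) = 1, so the formula = 0.
Row A=1, B=0, C=1, D=1: ((A iff D) and C) = 1, not ((((((B xor D) xor B) implies D) xor B) implies C) iff C) = 0, (((A iff D) and C) iff not ((((((B xor D) xor B) implies D) xor B) implies C) iff C)) = 0, so the formula = 1.
Row A=0, B=1, C=0, D=0: ((A iff D) and C) = 0, not ((((((B xor D) xor B) implies D) xor B) implies C) iff C) = 1, (((A iff D) and C) iff not ((((((B xor D) xor B) implies D) xor B) implies C) iff C)) = 0, so the formula = 1.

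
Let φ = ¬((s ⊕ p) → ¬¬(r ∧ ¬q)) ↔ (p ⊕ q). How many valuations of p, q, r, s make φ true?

8

p | q | r | s | (s ⊕ p) | ¬q | (r ∧ ¬q) | ¬(r ∧ ¬q) | ¬¬(r ∧ ¬q) | ((s ⊕ p) → ¬¬(r ∧ ¬q)) | ¬((s ⊕ p) → ¬¬(r ∧ ¬q)) | (p ⊕ q) | φ
- | - | - | - | ------- | -- | -------- | --------- | ---------- | ---------------------- | ----------------------- | ------- | -
1 | 1 | 1 | 1 |    0    | 0  |    0     |     1     |     0      |           1            |            0            |    0    | 1
1 | 1 | 1 | 0 |    1    | 0  |    0     |     1     |     0      |           0            |            1            |    0    | 0
1 | 1 | 0 | 1 |    0    | 0  |    0     |     1     |     0      |           1            |            0            |    0    | 1
1 | 1 | 0 | 0 |    1    | 0  |    0     |     1     |     0      |           0            |            1            |    0    | 0
1 | 0 | 1 | 1 |    0    | 1  |    1     |     0     |     1      |           1            |            0            |    1    | 0
1 | 0 | 1 | 0 |    1    | 1  |    1     |     0     |     1      |           1            |            0            |    1    | 0
1 | 0 | 0 | 1 |    0    | 1  |    0     |     1     |     0      |           1            |            0            |    1    | 0
1 | 0 | 0 | 0 |    1    | 1  |    0     |     1     |     0      |           0            |            1            |    1    | 1
0 | 1 | 1 | 1 |    1    | 0  |    0     |     1     |     0      |           0            |            1            |    1    | 1
0 | 1 | 1 | 0 |    0    | 0  |    0     |     1     |     0      |           1            |            0            |    1    | 0
0 | 1 | 0 | 1 |    1    | 0  |    0     |     1     |     0      |           0            |            1            |    1    | 1
0 | 1 | 0 | 0 |    0    | 0  |    0     |     1     |     0      |           1            |            0            |    1    | 0
0 | 0 | 1 | 1 |    1    | 1  |    1     |     0     |     1      |           1            |            0            |    0    | 1
0 | 0 | 1 | 0 |    0    | 1  |    1     |     0     |     1      |           1            |            0            |    0    | 1
0 | 0 | 0 | 1 |    1    | 1  |    0     |     1     |     0      |           0            |            1            |    0    | 0
0 | 0 | 0 | 0 |    0    | 1  |    0     |     1     |     0      |           1            |            0            |    0    | 1
The formula is true on 8 of the 16 rows.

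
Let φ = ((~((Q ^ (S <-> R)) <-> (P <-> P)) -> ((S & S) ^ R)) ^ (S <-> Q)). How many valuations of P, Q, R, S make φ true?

8

P  Q  R  S  |  (S <-> R)  (Q ^ (S <-> R))  (P <-> P)  (S & S)  ((S & S) ^ R)  (S <-> Q)  φ
1  1  1  1  |      1             0             1         1           0            1      1
1  1  1  0  |      0             1             1         0           1            0      1
1  1  0  1  |      0             1             1         1           1            1      0
1  1  0  0  |      1             0             1         0           0            0      0
1  0  1  1  |      1             1             1         1           0            0      1
1  0  1  0  |      0             0             1         0           1            1      0
1  0  0  1  |      0             0             1         1           1            0      1
1  0  0  0  |      1             1             1         0           0            1      0
0  1  1  1  |      1             0             1         1           0            1      1
0  1  1  0  |      0             1             1         0           1            0      1
0  1  0  1  |      0             1             1         1           1            1      0
0  1  0  0  |      1             0             1         0           0            0      0
0  0  1  1  |      1             1             1         1           0            0      1
0  0  1  0  |      0             0             1         0           1            1      0
0  0  0  1  |      0             0             1         1           1            0      1
0  0  0  0  |      1             1             1         0           0            1      0
The formula is true on 8 of the 16 rows.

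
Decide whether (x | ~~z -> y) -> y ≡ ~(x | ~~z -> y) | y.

equivalent

x  y  z  |  φ  ψ
1  1  1  |  1  1
1  1  0  |  1  1
1  0  1  |  1  1
1  0  0  |  1  1
0  1  1  |  1  1
0  1  0  |  1  1
0  0  1  |  1  1
0  0  0  |  0  0
The columns for φ and ψ agree on every row, so they are logically equivalent.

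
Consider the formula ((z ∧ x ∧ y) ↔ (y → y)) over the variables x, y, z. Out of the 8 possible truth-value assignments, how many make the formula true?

  x   |   y   |   z   | (z ∧ x ∧ y) | (y → y) | ((z ∧ x ∧ y) ↔ (y → y))
----- | ----- | ----- | ----------- | ------- | -----------------------
 True |  True |  True |     True    |   True  |           True         
 True |  True | False |    False    |   True  |          False         
 True | False |  True |    False    |   True  |          False         
 True | False | False |    False    |   True  |          False         
False |  True |  True |    False    |   True  |          False         
False |  True | False |    False    |   True  |          False         
False | False |  True |    False    |   True  |          False         
False | False | False |    False    |   True  |          False         
The formula is true on 1 of the 8 rows.

1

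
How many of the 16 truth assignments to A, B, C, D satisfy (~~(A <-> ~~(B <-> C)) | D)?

  A      B      C      D       (B <-> C)  ~(B <-> C)  ~~(B <-> C)  (A <-> ~~(B <-> C))  ~(A <-> ~~(B <-> C))  ~~(A <-> ~~(B <-> C))  (~~(A <-> ~~(B <-> C)) | D)
 True   True   True   True        True      False         True             True                False                   True                      True           
 True   True   True  False        True      False         True             True                False                   True                      True           
 True   True  False   True       False       True        False            False                 True                  False                      True           
 True   True  False  False       False       True        False            False                 True                  False                     False           
 True  False   True   True       False       True        False            False                 True                  False                      True           
 True  False   True  False       False       True        False            False                 True                  False                     False           
 True  False  False   True        True      False         True             True                False                   True                      True           
 True  False  False  False        True      False         True             True                False                   True                      True           
False   True   True   True        True      False         True            False                 True                  False                      True           
False   True   True  False        True      False         True            False                 True                  False                     False           
False   True  False   True       False       True        False             True                False                   True                      True           
False   True  False  False       False       True        False             True                False                   True                      True           
False  False   True   True       False       True        False             True                False                   True                      True           
False  False   True  False       False       True        False             True                False                   True                      True           
False  False  False   True        True      False         True            False                 True                  False                      True           
False  False  False  False        True      False         True            False                 True                  False                     False           
The formula is true on 12 of the 16 rows.

12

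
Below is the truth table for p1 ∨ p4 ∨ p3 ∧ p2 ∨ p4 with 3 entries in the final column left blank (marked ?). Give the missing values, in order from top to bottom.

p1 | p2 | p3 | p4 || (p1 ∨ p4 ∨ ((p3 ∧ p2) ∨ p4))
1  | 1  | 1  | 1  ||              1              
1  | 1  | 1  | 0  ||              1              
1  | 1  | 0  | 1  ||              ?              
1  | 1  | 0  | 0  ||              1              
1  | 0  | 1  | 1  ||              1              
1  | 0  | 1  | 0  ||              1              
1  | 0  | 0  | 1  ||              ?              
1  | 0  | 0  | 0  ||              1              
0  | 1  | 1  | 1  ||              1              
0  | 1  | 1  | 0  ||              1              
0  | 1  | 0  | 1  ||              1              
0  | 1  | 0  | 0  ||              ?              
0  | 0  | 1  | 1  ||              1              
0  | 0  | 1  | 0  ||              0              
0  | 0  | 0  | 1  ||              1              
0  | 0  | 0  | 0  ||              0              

Row p1=1, p2=1, p3=0, p4=1: (p3 ∧ p2 ∨ p4) = 1, so (p1 ∨ p4 ∨ ((p3 ∧ p2) ∨ p4)) = 1.
Row p1=1, p2=0, p3=0, p4=1: (p3 ∧ p2 ∨ p4) = 1, so (p1 ∨ p4 ∨ ((p3 ∧ p2) ∨ p4)) = 1.
Row p1=0, p2=1, p3=0, p4=0: (p3 ∧ p2 ∨ p4) = 0, so (p1 ∨ p4 ∨ ((p3 ∧ p2) ∨ p4)) = 0.

1, 1, 0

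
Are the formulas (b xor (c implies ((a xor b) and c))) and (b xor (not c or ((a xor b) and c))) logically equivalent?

equivalent

a | b | c || φ | ψ
0 | 0 | 0 || 1 | 1
0 | 0 | 1 || 0 | 0
0 | 1 | 0 || 0 | 0
0 | 1 | 1 || 0 | 0
1 | 0 | 0 || 1 | 1
1 | 0 | 1 || 1 | 1
1 | 1 | 0 || 0 | 0
1 | 1 | 1 || 1 | 1
The columns for φ and ψ agree on every row, so they are logically equivalent.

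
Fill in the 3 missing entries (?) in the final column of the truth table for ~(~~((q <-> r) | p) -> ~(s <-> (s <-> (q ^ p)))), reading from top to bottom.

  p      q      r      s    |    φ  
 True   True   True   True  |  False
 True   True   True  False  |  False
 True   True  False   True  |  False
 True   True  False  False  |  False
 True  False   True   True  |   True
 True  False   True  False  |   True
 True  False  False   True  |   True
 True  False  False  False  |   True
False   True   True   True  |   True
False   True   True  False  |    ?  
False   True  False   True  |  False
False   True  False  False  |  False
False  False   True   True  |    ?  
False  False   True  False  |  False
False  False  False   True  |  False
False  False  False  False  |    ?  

True, False, False

Row p=False, q=True, r=True, s=False: ~~((q <-> r) | p) = True, ~(s <-> (s <-> (q ^ p))) = False, (~~((q <-> r) | p) -> ~(s <-> (s <-> (q ^ p)))) = False, so the formula = True.
Row p=False, q=False, r=True, s=True: ~~((q <-> r) | p) = False, ~(s <-> (s <-> (q ^ p))) = True, (~~((q <-> r) | p) -> ~(s <-> (s <-> (q ^ p)))) = True, so the formula = False.
Row p=False, q=False, r=False, s=False: ~~((q <-> r) | p) = True, ~(s <-> (s <-> (q ^ p))) = True, (~~((q <-> r) | p) -> ~(s <-> (s <-> (q ^ p)))) = True, so the formula = False.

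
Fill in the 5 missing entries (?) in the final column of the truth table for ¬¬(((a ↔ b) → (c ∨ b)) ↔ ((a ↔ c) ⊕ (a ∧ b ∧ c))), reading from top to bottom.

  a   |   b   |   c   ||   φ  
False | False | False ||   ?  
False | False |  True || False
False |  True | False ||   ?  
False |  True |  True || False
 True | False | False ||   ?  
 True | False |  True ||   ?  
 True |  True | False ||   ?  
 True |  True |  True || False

False, True, False, True, False

Row a=False, b=False, c=False: (((a ↔ b) → (c ∨ b)) ↔ ((a ↔ c) ⊕ (a ∧ b ∧ c))) = False, ¬(((a ↔ b) → (c ∨ b)) ↔ ((a ↔ c) ⊕ (a ∧ b ∧ c))) = True, so the formula = False.
Row a=False, b=True, c=False: (((a ↔ b) → (c ∨ b)) ↔ ((a ↔ c) ⊕ (a ∧ b ∧ c))) = True, ¬(((a ↔ b) → (c ∨ b)) ↔ ((a ↔ c) ⊕ (a ∧ b ∧ c))) = False, so the formula = True.
Row a=True, b=False, c=False: (((a ↔ b) → (c ∨ b)) ↔ ((a ↔ c) ⊕ (a ∧ b ∧ c))) = False, ¬(((a ↔ b) → (c ∨ b)) ↔ ((a ↔ c) ⊕ (a ∧ b ∧ c))) = True, so the formula = False.
Row a=True, b=False, c=True: (((a ↔ b) → (c ∨ b)) ↔ ((a ↔ c) ⊕ (a ∧ b ∧ c))) = True, ¬(((a ↔ b) → (c ∨ b)) ↔ ((a ↔ c) ⊕ (a ∧ b ∧ c))) = False, so the formula = True.
Row a=True, b=True, c=False: (((a ↔ b) → (c ∨ b)) ↔ ((a ↔ c) ⊕ (a ∧ b ∧ c))) = False, ¬(((a ↔ b) → (c ∨ b)) ↔ ((a ↔ c) ⊕ (a ∧ b ∧ c))) = True, so the formula = False.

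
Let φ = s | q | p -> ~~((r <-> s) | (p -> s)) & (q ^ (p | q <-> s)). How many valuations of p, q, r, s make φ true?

7

p | q | r | s || φ
F | F | F | F || T
F | F | F | T || F
F | F | T | F || T
F | F | T | T || F
F | T | F | F || T
F | T | F | T || F
F | T | T | F || T
F | T | T | T || F
T | F | F | F || F
T | F | F | T || T
T | F | T | F || F
T | F | T | T || T
T | T | F | F || T
T | T | F | T || F
T | T | T | F || F
T | T | T | T || F
The formula is true on 7 of the 16 rows.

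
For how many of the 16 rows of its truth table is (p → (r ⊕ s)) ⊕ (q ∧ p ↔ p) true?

p | q | r | s | ((p → (r ⊕ s)) ⊕ ((q ∧ p) ↔ p))
- | - | - | - | -------------------------------
T | T | T | T |                T               
T | T | T | F |                F               
T | T | F | T |                F               
T | T | F | F |                T               
T | F | T | T |                F               
T | F | T | F |                T               
T | F | F | T |                T               
T | F | F | F |                F               
F | T | T | T |                F               
F | T | T | F |                F               
F | T | F | T |                F               
F | T | F | F |                F               
F | F | T | T |                F               
F | F | T | F |                F               
F | F | F | T |                F               
F | F | F | F |                F               
The formula is true on 4 of the 16 rows.

4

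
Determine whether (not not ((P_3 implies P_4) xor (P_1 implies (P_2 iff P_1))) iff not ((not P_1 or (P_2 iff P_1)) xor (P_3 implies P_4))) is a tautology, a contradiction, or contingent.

P_1 | P_2 | P_3 | P_4 | φ
--- | --- | --- | --- | -
 T  |  T  |  T  |  T  | F
 T  |  T  |  T  |  F  | F
 T  |  T  |  F  |  T  | F
 T  |  T  |  F  |  F  | F
 T  |  F  |  T  |  T  | F
 T  |  F  |  T  |  F  | F
 T  |  F  |  F  |  T  | F
 T  |  F  |  F  |  F  | F
 F  |  T  |  T  |  T  | F
 F  |  T  |  T  |  F  | F
 F  |  T  |  F  |  T  | F
 F  |  T  |  F  |  F  | F
 F  |  F  |  T  |  T  | F
 F  |  F  |  T  |  F  | F
 F  |  F  |  F  |  T  | F
 F  |  F  |  F  |  F  | F
Every row is F, so the formula is a contradiction.

contradiction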